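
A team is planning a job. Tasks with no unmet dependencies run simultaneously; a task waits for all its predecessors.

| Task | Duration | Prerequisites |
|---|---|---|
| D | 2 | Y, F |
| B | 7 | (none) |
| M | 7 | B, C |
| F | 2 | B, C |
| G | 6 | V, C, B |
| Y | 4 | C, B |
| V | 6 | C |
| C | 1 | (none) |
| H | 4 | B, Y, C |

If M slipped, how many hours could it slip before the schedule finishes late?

B→Y→H = 7+4+4 = 15 sets the makespan at 15 hours.
M finishes as early as 14 and must finish by 15.
Float = 15 − 14 = 1.

1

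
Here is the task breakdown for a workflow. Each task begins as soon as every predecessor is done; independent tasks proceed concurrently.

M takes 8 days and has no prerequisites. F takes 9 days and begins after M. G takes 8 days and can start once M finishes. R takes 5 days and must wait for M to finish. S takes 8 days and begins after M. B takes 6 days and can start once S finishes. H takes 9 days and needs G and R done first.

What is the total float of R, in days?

3

Critical path: M→G→H = 8+8+9 = 25, so the finish is 25 days.
Longest path through R: 22 days (earliest finish 13, latest finish 16).
So R can slip 16 − 13 = 3 days.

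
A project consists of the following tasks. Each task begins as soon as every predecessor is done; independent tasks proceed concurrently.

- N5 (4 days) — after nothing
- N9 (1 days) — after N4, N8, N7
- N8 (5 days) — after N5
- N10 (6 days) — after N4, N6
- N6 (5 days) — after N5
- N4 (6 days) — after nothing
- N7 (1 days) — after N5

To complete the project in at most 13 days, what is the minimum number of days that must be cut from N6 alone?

Current finish: 15 days; target: 13.
N6 is on every critical path, so each day cut from N6 cuts the finish by one (this holds down to a finish of 12).
Need 15 − 13 = 2 days off N6 → N6 becomes 3 days, finish becomes 13.

2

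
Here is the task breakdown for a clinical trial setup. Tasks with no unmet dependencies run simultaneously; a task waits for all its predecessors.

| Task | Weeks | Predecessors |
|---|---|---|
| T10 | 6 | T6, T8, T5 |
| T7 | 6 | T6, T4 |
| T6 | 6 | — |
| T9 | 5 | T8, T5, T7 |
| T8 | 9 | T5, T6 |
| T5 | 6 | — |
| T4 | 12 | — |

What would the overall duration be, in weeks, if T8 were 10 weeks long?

The binding path is T4→T7→T9 = 12+6+5 = 23; finish at 23 weeks.
T8 is off the critical path — its longest chain is 21 weeks, giving 2 of slack.
No other chain overtakes it, so the finish is 23 weeks.

23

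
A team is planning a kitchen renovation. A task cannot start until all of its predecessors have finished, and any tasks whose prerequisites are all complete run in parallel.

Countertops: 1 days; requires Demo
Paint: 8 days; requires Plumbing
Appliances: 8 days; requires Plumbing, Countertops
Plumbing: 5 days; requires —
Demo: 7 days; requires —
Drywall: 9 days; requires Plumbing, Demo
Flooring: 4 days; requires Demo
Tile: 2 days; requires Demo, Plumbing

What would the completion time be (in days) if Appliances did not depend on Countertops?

16

Original critical path: Demo→Drywall = 7+9 = 16 ⇒ 16 days.
Without Countertops→Appliances, Appliances's earliest start moves from 8 to 5.
After: Demo→Drywall = 7+9 = 16 → 16 days.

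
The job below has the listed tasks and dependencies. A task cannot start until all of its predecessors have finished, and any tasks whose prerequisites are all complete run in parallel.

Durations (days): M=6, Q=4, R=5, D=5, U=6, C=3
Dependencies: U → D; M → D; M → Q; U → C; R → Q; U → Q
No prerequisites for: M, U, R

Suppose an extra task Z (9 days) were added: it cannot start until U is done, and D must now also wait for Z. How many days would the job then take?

20

Originally the job takes 11 days.
With Z inserted, D now waits for max(U, M, Z).
New critical path: U→Z→D = 6+9+5 = 20 ⇒ 20 days.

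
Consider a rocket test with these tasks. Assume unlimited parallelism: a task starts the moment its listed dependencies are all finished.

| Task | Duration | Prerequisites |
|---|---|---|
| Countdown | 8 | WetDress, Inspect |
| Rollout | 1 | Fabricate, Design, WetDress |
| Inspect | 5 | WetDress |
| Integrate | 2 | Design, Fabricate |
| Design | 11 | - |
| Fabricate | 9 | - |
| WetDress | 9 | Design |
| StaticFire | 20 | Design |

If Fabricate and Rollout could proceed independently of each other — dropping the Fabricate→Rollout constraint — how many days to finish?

33

Original critical path: Design→WetDress→Inspect→Countdown = 11+9+5+8 = 33 ⇒ 33 days.
Dropping Fabricate→Rollout doesn't change Rollout's earliest start (20); another predecessor still binds.
New critical path: Design→WetDress→Inspect→Countdown = 11+9+5+8 = 33 ⇒ 33 days.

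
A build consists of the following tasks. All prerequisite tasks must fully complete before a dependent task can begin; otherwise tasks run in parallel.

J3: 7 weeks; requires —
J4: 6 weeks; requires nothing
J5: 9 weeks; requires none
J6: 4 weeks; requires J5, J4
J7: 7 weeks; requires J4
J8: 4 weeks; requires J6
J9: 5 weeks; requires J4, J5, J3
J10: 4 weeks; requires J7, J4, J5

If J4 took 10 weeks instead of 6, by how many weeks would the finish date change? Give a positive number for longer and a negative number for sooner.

As given, the longest chain is J4→J7→J10 = 6+7+4 = 17, so the finish is 17 weeks.
J4 is on the critical path; changing it to 10 makes that path 21 weeks.
No other chain overtakes it, so the finish is 21 weeks.
Change in finish: 21 − 17 = +4 weeks.

4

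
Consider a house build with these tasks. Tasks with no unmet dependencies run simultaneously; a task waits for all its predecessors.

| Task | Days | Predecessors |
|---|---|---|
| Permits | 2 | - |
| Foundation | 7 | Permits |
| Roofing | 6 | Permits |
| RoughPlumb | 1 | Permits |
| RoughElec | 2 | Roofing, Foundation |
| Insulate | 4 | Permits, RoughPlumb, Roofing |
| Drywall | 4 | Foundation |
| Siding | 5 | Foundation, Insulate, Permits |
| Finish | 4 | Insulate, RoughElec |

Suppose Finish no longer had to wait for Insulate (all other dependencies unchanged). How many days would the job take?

17

Original critical path: Permits→Roofing→Insulate→Siding = 2+6+4+5 = 17 ⇒ 17 days.
Without Insulate→Finish, Finish's earliest start moves from 12 to 11.
The longest chain is now Permits→Roofing→Insulate→Siding = 2+6+4+5 = 17, so the job takes 17 days.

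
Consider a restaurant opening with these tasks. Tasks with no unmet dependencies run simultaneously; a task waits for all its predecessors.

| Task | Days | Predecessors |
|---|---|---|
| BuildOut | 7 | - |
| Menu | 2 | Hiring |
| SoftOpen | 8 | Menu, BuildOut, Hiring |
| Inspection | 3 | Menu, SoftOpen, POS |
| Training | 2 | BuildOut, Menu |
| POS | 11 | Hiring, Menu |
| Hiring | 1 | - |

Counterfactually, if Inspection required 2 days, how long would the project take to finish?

17

As given, the longest chain is BuildOut→SoftOpen→Inspection = 7+8+3 = 18, so the finish is 18 days.
Since Inspection is critical, the -1 change carries straight to that chain (now 17 days).
The critical path is still BuildOut→SoftOpen→Inspection; finish is now 17 days.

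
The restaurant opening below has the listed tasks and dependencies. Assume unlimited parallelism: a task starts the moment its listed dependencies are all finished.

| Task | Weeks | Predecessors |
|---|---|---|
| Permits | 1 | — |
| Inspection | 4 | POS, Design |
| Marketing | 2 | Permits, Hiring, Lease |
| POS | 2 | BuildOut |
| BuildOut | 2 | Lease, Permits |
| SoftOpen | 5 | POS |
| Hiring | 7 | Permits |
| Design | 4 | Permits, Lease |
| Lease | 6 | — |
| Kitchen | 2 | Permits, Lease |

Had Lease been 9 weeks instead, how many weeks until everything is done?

18

Baseline: Lease→BuildOut→POS→SoftOpen = 6+2+2+5 = 15 → 15 weeks.
Since Lease is critical, the +3 change carries straight to that chain (now 18 weeks).
No other chain overtakes it, so the finish is 18 weeks.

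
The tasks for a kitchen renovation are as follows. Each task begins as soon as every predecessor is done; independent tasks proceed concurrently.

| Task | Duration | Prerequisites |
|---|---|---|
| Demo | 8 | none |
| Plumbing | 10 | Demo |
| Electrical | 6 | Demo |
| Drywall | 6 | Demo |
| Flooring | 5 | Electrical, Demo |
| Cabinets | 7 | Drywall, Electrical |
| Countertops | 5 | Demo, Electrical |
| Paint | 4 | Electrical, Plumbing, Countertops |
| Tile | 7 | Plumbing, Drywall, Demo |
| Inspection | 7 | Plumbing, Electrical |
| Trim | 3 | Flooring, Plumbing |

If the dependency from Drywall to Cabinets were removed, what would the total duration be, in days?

25

Original critical path: Demo→Plumbing→Tile = 8+10+7 = 25 ⇒ 25 days.
Dropping Drywall→Cabinets doesn't change Cabinets's earliest start (14); another predecessor still binds.
The longest chain is now Demo→Plumbing→Tile = 8+10+7 = 25, so the plan takes 25 days.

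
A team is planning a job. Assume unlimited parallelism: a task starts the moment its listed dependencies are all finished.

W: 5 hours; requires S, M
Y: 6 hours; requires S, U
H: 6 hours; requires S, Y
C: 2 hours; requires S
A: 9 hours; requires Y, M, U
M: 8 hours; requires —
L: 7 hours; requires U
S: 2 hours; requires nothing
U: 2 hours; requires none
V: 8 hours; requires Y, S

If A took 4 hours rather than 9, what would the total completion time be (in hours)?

16

Actual critical path: S→Y→A = 2+6+9 = 17 ⇒ 17 hours.
Since A is critical, the -5 change carries straight to that chain (now 12 hours).
Now S→Y→V = 2+6+8 = 16 is longest, so the finish becomes 16 hours.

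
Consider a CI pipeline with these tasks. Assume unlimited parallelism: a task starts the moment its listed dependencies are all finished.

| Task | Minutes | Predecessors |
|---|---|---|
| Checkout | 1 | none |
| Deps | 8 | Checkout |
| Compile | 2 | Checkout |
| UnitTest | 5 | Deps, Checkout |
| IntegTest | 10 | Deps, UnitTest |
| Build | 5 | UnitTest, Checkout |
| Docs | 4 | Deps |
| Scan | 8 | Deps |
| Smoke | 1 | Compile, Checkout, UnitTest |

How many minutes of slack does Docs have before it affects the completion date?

Critical path: Checkout→Deps→UnitTest→IntegTest = 1+8+5+10 = 24, so the finish is 24 minutes.
The longest chain containing Docs totals 13 minutes.
Slack of Docs = 20 − 9 = 11 minutes.

11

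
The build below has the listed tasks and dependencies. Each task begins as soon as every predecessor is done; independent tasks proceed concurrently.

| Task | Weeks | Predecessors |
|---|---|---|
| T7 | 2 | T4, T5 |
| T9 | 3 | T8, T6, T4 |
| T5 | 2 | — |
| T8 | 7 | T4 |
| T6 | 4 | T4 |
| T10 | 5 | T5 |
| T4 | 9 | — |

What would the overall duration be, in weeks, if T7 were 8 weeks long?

19

Critical path before the change: T4→T8→T9 = 9+7+3 = 19 giving 19 weeks.
T7 has 8 weeks of float (longest path through it is 11).
The critical path is still T4→T8→T9; finish is now 19 weeks.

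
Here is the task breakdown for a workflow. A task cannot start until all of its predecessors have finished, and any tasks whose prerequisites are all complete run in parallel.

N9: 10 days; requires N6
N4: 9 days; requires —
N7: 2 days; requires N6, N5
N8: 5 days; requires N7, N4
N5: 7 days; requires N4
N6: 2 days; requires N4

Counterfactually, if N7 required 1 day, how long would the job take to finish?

22

Baseline: N4→N5→N7→N8 = 9+7+2+5 = 23 → 23 days.
Since N7 is critical, the -1 change carries straight to that chain (now 22 days).
The critical path is still N4→N5→N7→N8; finish is now 22 days.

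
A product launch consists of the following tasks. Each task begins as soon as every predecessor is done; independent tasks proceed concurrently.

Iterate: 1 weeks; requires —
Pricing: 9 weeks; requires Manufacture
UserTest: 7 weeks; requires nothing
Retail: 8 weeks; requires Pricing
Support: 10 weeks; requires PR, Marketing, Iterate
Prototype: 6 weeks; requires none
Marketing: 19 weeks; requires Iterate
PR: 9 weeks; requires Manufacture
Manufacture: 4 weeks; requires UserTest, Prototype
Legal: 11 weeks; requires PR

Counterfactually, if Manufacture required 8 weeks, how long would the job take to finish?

35

As given, the longest chain is UserTest→Manufacture→PR→Legal = 7+4+9+11 = 31, so the finish is 31 weeks.
Manufacture is on the critical path; changing it to 8 makes that path 35 weeks.
That remains the longest chain; total 35 weeks.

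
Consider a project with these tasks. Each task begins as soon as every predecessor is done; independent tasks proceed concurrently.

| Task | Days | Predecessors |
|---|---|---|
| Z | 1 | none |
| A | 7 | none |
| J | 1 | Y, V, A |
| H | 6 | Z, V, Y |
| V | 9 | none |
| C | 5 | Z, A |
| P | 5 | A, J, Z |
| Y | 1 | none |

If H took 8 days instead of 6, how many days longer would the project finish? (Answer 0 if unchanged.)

Critical path before the change: V→H = 9+6 = 15 giving 15 days.
H lies on that path, so at 8 days the path becomes 17 days.
The critical path is still V→H; finish is now 17 days.
Change in finish: 17 − 15 = +2 days.

2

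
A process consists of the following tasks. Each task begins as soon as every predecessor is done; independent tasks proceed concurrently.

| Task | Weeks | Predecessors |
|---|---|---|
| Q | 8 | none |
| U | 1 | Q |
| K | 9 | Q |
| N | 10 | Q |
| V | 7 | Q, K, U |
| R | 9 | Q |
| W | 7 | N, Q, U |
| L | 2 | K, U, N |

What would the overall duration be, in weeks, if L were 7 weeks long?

25

Critical path before the change: Q→N→W = 8+10+7 = 25 giving 25 weeks.
L has 5 weeks of float (longest path through it is 20).
The critical path is still Q→N→W; finish is now 25 weeks.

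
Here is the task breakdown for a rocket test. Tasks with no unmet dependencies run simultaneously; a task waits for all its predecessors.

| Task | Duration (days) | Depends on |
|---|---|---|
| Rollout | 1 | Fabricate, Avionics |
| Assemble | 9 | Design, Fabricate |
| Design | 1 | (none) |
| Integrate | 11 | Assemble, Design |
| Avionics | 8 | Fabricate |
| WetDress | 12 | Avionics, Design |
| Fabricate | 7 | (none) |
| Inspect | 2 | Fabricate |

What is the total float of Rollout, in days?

Fabricate→Avionics→WetDress = 7+8+12 = 27 sets the makespan at 27 days.
Longest path through Rollout: 16 days (earliest finish 16, latest finish 27).
So Rollout can slip 27 − 16 = 11 days.

11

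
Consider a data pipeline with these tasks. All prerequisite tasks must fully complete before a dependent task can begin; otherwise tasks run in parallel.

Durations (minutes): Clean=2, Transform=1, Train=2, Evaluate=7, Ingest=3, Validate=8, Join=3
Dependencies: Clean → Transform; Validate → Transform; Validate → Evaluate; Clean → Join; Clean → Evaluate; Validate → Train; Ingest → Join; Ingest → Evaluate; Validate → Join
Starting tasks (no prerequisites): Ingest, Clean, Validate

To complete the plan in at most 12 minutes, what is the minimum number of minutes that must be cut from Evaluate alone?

3

Current finish: 15 minutes; target: 12.
Evaluate is on every critical path, so each minute cut from Evaluate cuts the finish by one (this holds down to a finish of 11).
Need 15 − 12 = 3 minutes off Evaluate → Evaluate becomes 4 minutes, finish becomes 12.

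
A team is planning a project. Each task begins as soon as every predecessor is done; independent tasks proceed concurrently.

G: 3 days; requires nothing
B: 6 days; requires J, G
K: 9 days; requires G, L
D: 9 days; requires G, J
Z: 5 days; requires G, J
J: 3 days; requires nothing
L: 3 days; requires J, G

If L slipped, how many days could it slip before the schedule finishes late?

0

Critical path: J→L→K = 3+3+9 = 15, so the finish is 15 days.
L finishes as early as 6 and must finish by 6.
So L can slip 6 − 6 = 0 days.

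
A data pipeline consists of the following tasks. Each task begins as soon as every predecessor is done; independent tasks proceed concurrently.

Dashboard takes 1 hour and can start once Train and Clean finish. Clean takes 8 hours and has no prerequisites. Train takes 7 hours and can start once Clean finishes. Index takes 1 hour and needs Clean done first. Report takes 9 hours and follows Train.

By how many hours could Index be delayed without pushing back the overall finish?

15

The longest chain is Clean→Train→Report = 8+7+9 = 24; overall finish 24 hours.
Index finishes as early as 9 and must finish by 24.
Slack of Index = 23 − 8 = 15 hours.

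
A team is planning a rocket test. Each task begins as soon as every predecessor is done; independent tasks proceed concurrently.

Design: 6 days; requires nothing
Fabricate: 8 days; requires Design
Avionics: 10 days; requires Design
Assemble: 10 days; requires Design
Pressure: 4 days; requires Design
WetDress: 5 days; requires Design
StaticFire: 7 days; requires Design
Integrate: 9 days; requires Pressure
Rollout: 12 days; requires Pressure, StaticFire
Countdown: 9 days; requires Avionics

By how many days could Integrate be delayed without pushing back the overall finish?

Design→Avionics→Countdown = 6+10+9 = 25 sets the makespan at 25 days.
Integrate finishes as early as 19 and must finish by 25.
Slack of Integrate = 16 − 10 = 6 days.

6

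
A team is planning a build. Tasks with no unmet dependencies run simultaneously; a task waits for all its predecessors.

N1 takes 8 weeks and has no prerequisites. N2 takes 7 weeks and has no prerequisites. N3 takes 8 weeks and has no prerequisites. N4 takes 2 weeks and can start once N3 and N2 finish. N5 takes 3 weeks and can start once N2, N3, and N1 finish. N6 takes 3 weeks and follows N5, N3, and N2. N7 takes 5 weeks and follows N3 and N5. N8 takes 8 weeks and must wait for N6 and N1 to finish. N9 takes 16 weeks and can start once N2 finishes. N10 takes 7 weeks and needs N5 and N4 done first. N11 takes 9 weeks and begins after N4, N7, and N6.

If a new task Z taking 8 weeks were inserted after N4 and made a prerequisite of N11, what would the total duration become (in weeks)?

Originally the schedule takes 25 weeks.
With Z inserted, N11 now waits for max(N4, N7, N6, Z).
New critical path: N3→N4→Z→N11 = 8+2+8+9 = 27 ⇒ 27 weeks.

27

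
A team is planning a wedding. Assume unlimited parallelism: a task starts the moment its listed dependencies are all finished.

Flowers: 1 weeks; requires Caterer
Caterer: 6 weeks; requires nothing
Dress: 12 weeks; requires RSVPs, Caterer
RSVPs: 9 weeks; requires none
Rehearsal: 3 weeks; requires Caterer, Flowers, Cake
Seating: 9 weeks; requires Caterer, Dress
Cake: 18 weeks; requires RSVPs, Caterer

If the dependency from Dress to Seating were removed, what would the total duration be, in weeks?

30

Original critical path: RSVPs→Dress→Seating = 9+12+9 = 30 ⇒ 30 weeks.
Without Dress→Seating, Seating's earliest start moves from 21 to 6.
The longest chain is now RSVPs→Cake→Rehearsal = 9+18+3 = 30, so the project takes 30 weeks.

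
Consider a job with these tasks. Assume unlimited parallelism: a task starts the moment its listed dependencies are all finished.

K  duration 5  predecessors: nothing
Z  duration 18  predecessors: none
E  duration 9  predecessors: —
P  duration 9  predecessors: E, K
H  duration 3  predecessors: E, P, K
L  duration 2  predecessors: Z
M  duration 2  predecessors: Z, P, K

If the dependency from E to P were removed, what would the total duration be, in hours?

Original critical path: E→P→H = 9+9+3 = 21 ⇒ 21 hours.
Without E→P, P's earliest start moves from 9 to 5.
New critical path: Z→L = 18+2 = 20 ⇒ 20 hours.

20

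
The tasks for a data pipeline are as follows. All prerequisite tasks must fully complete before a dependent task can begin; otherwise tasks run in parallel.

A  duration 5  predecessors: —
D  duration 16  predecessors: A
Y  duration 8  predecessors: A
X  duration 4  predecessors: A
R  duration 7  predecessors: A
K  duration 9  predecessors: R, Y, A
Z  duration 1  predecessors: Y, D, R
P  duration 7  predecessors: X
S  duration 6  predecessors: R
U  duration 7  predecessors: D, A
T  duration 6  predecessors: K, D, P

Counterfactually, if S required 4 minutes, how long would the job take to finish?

28

Critical path before the change: A→D→U = 5+16+7 = 28 giving 28 minutes.
The longest path through S is only 18 minutes, so S has float 10.
No other chain overtakes it, so the finish is 28 minutes.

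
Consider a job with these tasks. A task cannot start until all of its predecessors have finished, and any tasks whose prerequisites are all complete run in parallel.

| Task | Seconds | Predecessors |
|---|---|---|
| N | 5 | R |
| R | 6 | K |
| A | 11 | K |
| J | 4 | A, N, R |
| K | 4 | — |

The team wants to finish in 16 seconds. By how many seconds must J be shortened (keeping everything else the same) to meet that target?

3

Current finish: 19 seconds; target: 16.
J is on every critical path, so each second cut from J cuts the finish by one (this holds down to a finish of 16).
Need 19 − 16 = 3 seconds off J → J becomes 1 second, finish becomes 16.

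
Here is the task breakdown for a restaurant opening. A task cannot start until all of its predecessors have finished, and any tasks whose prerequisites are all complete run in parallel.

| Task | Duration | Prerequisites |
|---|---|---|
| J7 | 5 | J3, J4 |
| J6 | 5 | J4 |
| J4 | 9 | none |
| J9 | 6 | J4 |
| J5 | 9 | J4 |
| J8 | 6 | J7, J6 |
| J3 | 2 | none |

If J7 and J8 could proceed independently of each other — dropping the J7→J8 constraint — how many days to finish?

Before: longest chain J4→J6→J8 = 9+5+6 = 20, finish 20.
Dropping J7→J8 doesn't change J8's earliest start (14); another predecessor still binds.
After: J4→J6→J8 = 9+5+6 = 20 → 20 days.

20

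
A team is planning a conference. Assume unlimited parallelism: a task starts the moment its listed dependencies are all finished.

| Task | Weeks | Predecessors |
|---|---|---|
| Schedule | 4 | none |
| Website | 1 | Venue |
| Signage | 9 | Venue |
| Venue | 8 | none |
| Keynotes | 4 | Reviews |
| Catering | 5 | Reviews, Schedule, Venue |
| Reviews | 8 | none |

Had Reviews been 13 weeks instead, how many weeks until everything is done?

Baseline: Venue→Signage = 8+9 = 17 → 17 weeks.
The longest path through Reviews is only 13 weeks, so Reviews has float 4.
The binding chain switches to Reviews→Catering = 13+5 = 18; finish 18 weeks.

18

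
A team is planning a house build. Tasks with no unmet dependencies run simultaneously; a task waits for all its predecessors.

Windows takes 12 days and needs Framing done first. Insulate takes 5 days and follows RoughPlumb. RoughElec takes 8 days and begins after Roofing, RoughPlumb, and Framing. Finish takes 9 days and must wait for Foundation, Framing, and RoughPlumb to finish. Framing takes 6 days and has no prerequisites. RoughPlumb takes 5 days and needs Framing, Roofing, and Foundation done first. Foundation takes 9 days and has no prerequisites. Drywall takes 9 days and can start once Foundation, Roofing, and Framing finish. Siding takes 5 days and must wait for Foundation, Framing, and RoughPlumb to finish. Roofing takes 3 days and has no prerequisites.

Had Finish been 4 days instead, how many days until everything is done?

22

Actual critical path: Foundation→RoughPlumb→Finish = 9+5+9 = 23 ⇒ 23 days.
Since Finish is critical, the -5 change carries straight to that chain (now 18 days).
Now Foundation→RoughPlumb→RoughElec = 9+5+8 = 22 is longest, so the finish becomes 22 days.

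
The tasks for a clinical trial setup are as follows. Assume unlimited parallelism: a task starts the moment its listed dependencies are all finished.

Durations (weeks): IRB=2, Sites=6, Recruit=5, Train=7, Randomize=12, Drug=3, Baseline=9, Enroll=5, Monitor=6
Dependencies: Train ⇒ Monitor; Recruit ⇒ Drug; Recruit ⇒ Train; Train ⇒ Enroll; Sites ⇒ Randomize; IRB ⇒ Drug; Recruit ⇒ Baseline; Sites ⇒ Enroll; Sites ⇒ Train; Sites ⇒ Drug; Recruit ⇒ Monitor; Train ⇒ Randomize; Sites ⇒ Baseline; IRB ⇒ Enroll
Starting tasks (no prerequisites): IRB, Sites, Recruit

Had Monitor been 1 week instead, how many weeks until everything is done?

25

As given, the longest chain is Sites→Train→Randomize = 6+7+12 = 25, so the finish is 25 weeks.
Monitor has 6 weeks of float (longest path through it is 19).
No other chain overtakes it, so the finish is 25 weeks.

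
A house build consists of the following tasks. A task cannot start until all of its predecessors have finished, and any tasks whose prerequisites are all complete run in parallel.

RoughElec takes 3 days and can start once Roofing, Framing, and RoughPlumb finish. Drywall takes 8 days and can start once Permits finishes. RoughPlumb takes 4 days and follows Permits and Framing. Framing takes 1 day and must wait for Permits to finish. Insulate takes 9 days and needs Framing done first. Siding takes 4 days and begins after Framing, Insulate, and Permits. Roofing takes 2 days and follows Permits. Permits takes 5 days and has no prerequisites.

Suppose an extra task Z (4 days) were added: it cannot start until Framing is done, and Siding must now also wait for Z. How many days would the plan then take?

19

Originally the plan takes 19 days.
With Z inserted, Siding now waits for max(Framing, Insulate, Permits, Z).
New critical path: Permits→Framing→Insulate→Siding = 5+1+9+4 = 19 ⇒ 19 days.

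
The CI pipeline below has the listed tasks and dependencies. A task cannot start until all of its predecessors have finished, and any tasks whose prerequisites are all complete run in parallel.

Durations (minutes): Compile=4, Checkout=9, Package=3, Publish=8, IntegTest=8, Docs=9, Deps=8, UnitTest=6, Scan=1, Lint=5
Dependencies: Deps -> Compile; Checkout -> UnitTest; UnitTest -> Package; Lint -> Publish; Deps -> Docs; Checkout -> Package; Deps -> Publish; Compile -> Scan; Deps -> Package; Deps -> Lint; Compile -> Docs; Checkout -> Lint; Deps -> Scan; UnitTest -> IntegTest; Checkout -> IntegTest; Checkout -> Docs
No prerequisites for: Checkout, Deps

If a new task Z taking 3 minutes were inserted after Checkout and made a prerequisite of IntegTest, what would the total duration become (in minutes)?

23

Originally the project takes 23 minutes.
With Z inserted, IntegTest now waits for max(UnitTest, Checkout, Z).
New critical path: Checkout→UnitTest→IntegTest = 9+6+8 = 23 ⇒ 23 minutes.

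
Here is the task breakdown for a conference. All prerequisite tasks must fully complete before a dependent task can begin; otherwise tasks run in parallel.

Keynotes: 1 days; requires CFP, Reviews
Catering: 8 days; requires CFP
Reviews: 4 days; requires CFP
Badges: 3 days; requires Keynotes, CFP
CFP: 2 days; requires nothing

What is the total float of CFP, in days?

CFP→Reviews→Keynotes→Badges = 2+4+1+3 = 10 sets the makespan at 10 days.
Longest path through CFP: 10 days (earliest finish 2, latest finish 2).
So CFP can slip 2 − 2 = 0 days.

0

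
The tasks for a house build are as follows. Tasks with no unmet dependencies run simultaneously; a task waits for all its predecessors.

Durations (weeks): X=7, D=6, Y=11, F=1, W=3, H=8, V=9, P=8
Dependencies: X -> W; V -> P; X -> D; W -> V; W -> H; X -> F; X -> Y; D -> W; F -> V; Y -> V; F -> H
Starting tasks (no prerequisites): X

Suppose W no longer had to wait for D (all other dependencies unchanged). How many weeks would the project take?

35

Original critical path: X→Y→V→P = 7+11+9+8 = 35 ⇒ 35 weeks.
Without D→W, W's earliest start moves from 13 to 7.
The longest chain is now X→Y→V→P = 7+11+9+8 = 35, so the project takes 35 weeks.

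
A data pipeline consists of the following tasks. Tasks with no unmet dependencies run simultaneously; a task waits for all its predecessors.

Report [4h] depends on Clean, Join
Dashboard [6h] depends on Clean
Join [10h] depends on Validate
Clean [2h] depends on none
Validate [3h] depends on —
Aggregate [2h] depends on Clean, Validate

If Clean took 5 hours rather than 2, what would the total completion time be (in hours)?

17

The binding path is Validate→Join→Report = 3+10+4 = 17; finish at 17 hours.
Clean is off the critical path — its longest chain is 8 hours, giving 9 of slack.
The critical path is still Validate→Join→Report; finish is now 17 hours.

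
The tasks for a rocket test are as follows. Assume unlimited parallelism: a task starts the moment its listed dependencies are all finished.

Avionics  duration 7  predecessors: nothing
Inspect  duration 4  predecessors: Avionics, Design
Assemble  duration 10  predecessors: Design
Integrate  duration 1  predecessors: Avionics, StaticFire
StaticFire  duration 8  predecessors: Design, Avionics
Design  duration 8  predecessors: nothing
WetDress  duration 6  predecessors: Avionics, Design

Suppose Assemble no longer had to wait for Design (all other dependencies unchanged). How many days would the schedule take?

17

Before: longest chain Design→Assemble = 8+10 = 18, finish 18.
Without Design→Assemble, Assemble's earliest start moves from 8 to 0.
New critical path: Design→StaticFire→Integrate = 8+8+1 = 17 ⇒ 17 days.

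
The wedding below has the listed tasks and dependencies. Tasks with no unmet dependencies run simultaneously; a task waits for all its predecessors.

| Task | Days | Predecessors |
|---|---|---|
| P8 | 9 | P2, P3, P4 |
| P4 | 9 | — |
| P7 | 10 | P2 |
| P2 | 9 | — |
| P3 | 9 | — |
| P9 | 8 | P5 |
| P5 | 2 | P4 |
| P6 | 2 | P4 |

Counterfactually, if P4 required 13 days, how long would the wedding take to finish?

23

Critical path before the change: P4→P5→P9 = 9+2+8 = 19 giving 19 days.
Since P4 is critical, the +4 change carries straight to that chain (now 23 days).
The critical path is still P4→P5→P9; finish is now 23 days.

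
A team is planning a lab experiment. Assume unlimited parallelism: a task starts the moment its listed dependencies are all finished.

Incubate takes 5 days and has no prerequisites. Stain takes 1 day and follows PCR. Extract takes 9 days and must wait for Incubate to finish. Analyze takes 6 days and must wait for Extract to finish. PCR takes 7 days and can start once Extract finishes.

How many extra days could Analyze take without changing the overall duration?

Incubate→Extract→PCR→Stain = 5+9+7+1 = 22 sets the makespan at 22 days.
Analyze finishes as early as 20 and must finish by 22.
So Analyze can slip 22 − 20 = 2 days.

2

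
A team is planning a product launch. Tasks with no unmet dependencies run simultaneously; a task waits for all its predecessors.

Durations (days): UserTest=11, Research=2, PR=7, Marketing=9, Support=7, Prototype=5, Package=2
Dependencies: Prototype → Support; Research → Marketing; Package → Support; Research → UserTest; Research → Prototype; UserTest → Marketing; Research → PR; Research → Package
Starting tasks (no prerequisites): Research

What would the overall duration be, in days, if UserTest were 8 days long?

The binding path is Research→UserTest→Marketing = 2+11+9 = 22; finish at 22 days.
UserTest lies on that path, so at 8 days the path becomes 19 days.
No other chain overtakes it, so the finish is 19 days.

19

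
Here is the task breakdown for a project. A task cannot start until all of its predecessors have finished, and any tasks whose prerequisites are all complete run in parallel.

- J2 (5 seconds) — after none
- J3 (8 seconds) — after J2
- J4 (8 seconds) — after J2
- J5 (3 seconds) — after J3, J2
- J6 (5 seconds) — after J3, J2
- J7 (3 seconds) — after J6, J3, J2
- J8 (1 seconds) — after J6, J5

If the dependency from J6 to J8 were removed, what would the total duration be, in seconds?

21

With the dependency in place, J2→J3→J6→J7 = 5+8+5+3 = 21 sets the finish at 21 seconds.
Without J6→J8, J8's earliest start moves from 18 to 16.
The longest chain is now J2→J3→J6→J7 = 5+8+5+3 = 21, so the project takes 21 seconds.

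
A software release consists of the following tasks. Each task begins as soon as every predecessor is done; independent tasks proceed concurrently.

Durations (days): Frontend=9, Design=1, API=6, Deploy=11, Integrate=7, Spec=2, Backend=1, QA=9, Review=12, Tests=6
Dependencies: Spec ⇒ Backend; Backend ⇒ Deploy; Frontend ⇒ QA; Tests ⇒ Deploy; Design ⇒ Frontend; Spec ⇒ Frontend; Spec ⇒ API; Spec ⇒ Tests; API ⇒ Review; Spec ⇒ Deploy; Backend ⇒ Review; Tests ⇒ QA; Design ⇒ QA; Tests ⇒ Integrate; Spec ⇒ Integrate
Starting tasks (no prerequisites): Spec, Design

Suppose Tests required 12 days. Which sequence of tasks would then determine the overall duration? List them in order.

The binding path is Spec→Frontend→QA = 2+9+9 = 20; finish at 20 days.
Tests is off the critical path — its longest chain is 19 days, giving 1 of slack.
Now Spec→Tests→Deploy = 2+12+11 = 25 is longest, so the finish becomes 25 days.

Spec, Tests, Deploy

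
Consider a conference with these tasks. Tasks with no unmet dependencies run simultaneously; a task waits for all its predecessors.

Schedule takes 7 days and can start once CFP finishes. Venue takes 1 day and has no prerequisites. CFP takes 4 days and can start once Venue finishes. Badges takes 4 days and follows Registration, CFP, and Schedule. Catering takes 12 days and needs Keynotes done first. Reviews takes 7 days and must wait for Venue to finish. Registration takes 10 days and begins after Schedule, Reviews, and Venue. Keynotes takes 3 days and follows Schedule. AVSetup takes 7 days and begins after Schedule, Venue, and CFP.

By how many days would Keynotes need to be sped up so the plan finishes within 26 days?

1

Current finish: 27 days; target: 26.
Keynotes is on every critical path, so each day cut from Keynotes cuts the finish by one (this holds down to a finish of 26).
Need 27 − 26 = 1 day off Keynotes → Keynotes becomes 2 days, finish becomes 26.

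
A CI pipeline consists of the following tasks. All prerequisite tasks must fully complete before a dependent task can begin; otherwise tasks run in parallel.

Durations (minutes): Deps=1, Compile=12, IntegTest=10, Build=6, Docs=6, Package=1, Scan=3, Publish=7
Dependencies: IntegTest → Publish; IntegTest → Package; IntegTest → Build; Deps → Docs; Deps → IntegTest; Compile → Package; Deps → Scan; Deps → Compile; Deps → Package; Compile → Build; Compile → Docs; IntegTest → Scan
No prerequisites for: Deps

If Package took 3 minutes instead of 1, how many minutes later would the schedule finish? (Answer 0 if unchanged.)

0

Baseline: Deps→Compile→Build = 1+12+6 = 19 → 19 minutes.
Package is off the critical path — its longest chain is 14 minutes, giving 5 of slack.
The critical path is still Deps→Compile→Build; finish is now 19 minutes.
Change in finish: 19 − 19 = +0 minutes.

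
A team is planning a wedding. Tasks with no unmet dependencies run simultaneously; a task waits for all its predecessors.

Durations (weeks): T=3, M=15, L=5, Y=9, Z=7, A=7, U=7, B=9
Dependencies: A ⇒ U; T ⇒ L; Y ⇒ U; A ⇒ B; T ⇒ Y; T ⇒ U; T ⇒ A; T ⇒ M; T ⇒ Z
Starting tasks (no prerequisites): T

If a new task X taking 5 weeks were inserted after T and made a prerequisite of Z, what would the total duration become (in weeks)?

Originally the wedding takes 19 weeks.
With X inserted, Z now waits for max(T, X).
New critical path: T→Y→U = 3+9+7 = 19 ⇒ 19 weeks.

19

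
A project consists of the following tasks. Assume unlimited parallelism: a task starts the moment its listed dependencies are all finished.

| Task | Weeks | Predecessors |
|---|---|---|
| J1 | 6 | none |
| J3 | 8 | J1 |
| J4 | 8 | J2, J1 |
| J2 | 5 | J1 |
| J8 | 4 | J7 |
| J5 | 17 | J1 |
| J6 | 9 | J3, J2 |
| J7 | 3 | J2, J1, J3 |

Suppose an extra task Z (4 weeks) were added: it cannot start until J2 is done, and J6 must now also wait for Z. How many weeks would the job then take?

24

Originally the job takes 23 weeks.
With Z inserted, J6 now waits for max(J3, J2, Z).
New critical path: J1→J2→Z→J6 = 6+5+4+9 = 24 ⇒ 24 weeks.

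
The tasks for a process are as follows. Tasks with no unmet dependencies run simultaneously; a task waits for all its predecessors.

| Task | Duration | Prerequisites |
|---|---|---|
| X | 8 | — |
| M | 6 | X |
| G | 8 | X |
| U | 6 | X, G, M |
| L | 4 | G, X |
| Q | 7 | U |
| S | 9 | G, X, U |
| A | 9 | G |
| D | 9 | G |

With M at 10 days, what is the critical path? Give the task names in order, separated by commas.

X, M, U, S

Actual critical path: X→G→U→S = 8+8+6+9 = 31 ⇒ 31 days.
The longest path through M is only 29 days, so M has float 2.
The binding chain switches to X→M→U→S = 8+10+6+9 = 33; finish 33 days.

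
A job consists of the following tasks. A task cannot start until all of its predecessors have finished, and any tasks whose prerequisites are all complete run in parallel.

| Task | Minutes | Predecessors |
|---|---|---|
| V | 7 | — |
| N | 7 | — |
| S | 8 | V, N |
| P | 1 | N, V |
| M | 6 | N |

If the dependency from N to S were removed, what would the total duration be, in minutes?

With the dependency in place, V→S = 7+8 = 15 sets the finish at 15 minutes.
Dropping N→S doesn't change S's earliest start (7); another predecessor still binds.
The longest chain is now V→S = 7+8 = 15, so the job takes 15 minutes.

15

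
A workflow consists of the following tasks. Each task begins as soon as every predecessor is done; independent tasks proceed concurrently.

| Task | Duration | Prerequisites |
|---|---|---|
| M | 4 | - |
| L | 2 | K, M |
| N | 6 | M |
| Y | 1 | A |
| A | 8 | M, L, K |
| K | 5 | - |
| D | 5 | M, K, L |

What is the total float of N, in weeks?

6

Critical path: K→L→A→Y = 5+2+8+1 = 16, so the finish is 16 weeks.
N finishes as early as 10 and must finish by 16.
Slack of N = 10 − 4 = 6 weeks.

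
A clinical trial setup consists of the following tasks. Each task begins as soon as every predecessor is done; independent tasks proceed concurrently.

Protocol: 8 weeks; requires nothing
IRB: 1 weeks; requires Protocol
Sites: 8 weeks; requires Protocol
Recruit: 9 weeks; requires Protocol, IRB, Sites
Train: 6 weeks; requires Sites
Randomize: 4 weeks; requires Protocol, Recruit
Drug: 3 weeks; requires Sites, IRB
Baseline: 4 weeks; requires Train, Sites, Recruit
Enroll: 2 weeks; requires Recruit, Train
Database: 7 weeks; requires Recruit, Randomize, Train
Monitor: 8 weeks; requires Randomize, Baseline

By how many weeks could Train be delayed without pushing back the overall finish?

Critical path: Protocol→Sites→Recruit→Randomize→Monitor = 8+8+9+4+8 = 37, so the finish is 37 weeks.
The longest chain containing Train totals 34 weeks.
Slack of Train = 19 − 16 = 3 weeks.

3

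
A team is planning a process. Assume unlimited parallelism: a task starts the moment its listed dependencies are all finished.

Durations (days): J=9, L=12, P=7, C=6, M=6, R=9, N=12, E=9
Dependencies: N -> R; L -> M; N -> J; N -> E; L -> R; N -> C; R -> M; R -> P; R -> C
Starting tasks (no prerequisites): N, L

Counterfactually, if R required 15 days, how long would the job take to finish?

As given, the longest chain is N→R→P = 12+9+7 = 28, so the finish is 28 days.
R is on the critical path; changing it to 15 makes that path 34 days.
That remains the longest chain; total 34 days.

34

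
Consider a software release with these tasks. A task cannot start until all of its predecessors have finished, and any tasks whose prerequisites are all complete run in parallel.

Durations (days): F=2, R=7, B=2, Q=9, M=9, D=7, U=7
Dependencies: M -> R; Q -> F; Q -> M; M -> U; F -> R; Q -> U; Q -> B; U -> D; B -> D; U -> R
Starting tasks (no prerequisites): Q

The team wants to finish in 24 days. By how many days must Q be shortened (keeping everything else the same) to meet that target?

Current finish: 32 days; target: 24.
Q is on every critical path, so each day cut from Q cuts the finish by one (this holds down to a finish of 24).
Need 32 − 24 = 8 days off Q → Q becomes 1 day, finish becomes 24.

8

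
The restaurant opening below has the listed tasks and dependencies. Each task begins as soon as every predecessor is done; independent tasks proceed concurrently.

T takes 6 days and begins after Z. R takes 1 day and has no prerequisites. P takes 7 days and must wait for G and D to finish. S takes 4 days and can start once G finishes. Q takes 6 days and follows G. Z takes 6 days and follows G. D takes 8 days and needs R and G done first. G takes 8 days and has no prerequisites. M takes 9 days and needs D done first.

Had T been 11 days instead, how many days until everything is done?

25

As given, the longest chain is G→D→M = 8+8+9 = 25, so the finish is 25 days.
The longest path through T is only 20 days, so T has float 5.
That remains the longest chain; total 25 days.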